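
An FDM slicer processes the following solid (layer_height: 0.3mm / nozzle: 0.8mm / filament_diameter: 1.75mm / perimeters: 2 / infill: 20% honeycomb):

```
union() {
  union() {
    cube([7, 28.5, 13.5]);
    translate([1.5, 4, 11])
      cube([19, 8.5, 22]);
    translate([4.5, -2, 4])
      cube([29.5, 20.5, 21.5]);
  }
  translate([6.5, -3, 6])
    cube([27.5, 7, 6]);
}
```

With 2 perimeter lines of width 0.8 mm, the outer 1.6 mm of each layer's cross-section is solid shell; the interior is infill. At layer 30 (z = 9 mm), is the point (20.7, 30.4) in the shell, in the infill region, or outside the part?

At z = 9 mm: the cube (footprint 7×28.5) is included at this height; the cube at (1.5, 4) is not intersected at this z (z outside [11, 33]); the cube at (4.5, -2) (footprint 29.5×20.5) is included at this height; Taking the union: the regions partially overlap (shared area 46.25 mm²), so overlapping operands fuse into one piece — 1 connected region; the cube at (6.5, -3) is present — its section is the full 27.5×7 rectangle; Taking the union: the regions partially overlap (shared area 165.00 mm²), so overlapping operands fuse into one piece — 1 connected region. Overall, the cross-section is a single solid region. The nearest boundary edge runs (7.00, 18.50)→(34.00, 18.50); distance from the point to it = 11.90 mm. The point is not inside any of the regions above, so it lies outside the cross-section (11.90 mm from the nearest boundary).

outside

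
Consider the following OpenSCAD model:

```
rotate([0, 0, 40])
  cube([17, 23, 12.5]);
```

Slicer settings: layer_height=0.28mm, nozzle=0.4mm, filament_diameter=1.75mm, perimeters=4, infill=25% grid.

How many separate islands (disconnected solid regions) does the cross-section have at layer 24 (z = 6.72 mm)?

At z = 6.72 mm: the 17×23 cube contributes its full rectangle; (whole slice rotated 40° about Z — lengths, areas and connectivity unchanged). Overall, the cross-section is a single solid region. Island count = 1.

1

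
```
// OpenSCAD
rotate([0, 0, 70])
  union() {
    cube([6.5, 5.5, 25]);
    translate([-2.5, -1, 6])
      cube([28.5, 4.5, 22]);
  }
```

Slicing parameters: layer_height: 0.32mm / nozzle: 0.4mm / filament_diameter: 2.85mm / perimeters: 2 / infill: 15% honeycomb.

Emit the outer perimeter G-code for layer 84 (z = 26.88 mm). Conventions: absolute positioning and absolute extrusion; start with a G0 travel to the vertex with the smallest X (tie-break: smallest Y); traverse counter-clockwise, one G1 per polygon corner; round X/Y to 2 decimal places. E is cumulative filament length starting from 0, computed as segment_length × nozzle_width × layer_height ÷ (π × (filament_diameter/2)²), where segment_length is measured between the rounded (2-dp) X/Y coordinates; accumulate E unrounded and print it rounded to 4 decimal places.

G0 X-4.14 Y-1.15 Z26.88
G1 X0.08 Y-2.69 E0.0901
G1 X9.83 Y24.09 E0.6620
G1 X5.60 Y25.63 E0.7523
G1 X-4.14 Y-1.15 E1.3241

At z = 26.88 mm: the cube is absent (z outside [0, 25]); the cube at (-2.5, -1) (footprint 28.5×4.5) is included at this height; Combining (union): only the 28.5×4.5 cube at (-2.5, -1) is present, so the union is just that shape — 1 connected region; (rotated 70° about Z; rotation is an isometry so areas/perimeters/island counts are preserved). The outline is a single polygon with 4 vertices. Extrusion per mm of travel: 0.4 × 0.32 / (π × 1.425²) = 0.020065. Accumulating E over each segment gives final E = 1.3241.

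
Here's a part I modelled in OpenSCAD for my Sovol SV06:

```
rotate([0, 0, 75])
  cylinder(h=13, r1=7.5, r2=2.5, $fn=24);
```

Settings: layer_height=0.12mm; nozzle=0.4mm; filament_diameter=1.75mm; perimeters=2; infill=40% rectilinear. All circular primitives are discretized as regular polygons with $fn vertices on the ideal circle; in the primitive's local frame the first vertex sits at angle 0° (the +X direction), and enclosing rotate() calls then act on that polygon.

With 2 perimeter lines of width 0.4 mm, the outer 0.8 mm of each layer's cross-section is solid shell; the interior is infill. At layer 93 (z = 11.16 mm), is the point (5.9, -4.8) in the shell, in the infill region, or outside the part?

outside

At z = 11.16 mm: the cone contributes a regular 24-gon of circumradius 3.208 (interpolated between r1=7.5 and r2=2.5 at t=0.858); (whole slice rotated 75° about Z — lengths, areas and connectivity unchanged). Overall, the cross-section is a single solid region. Undo the 75° rotation: the query point maps to (-3.109, -6.941) in the un-rotated model frame. The nearest boundary edge runs (-1.60, -2.78)→(-0.83, -3.10); distance from the point to it = 4.42 mm. The point is not inside any of the regions above, so it lies outside the cross-section (4.42 mm from the nearest boundary).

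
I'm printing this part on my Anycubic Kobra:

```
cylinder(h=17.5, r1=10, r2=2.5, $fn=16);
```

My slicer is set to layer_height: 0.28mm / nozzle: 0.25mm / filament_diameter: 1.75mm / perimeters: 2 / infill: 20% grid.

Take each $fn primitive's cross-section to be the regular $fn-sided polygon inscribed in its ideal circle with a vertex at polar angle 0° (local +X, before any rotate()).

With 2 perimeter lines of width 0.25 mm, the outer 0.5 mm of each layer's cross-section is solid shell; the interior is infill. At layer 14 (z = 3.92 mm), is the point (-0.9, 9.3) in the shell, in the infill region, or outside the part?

outside

At z = 3.92 mm: the cone contributes a regular 16-gon of circumradius 8.320 (interpolated between r1=10 and r2=2.5 at t=0.224). Overall, the cross-section is a single solid region. The nearest boundary edge runs (0.00, 8.32)→(-3.18, 7.69); distance from the point to it = 1.14 mm. The point is not inside any of the regions above, so it lies outside the cross-section (1.14 mm from the nearest boundary).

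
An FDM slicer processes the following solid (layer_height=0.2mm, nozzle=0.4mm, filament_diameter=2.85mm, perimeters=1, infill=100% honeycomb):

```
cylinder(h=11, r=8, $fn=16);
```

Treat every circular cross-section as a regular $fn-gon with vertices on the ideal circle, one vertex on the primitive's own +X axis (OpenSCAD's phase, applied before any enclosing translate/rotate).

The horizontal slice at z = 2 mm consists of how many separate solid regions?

At z = 2 mm: the r=8 cylinder contributes a regular 16-gon of circumradius 8. The result has 1 disconnected region.

1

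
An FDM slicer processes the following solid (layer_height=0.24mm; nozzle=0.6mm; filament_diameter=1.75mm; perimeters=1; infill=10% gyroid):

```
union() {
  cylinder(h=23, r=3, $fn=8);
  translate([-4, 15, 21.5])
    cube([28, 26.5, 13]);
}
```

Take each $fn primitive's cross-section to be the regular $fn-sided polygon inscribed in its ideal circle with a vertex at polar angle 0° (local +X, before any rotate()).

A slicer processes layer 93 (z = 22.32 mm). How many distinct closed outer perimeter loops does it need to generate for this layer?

2

At z = 22.32 mm: the r=3 cylinder contributes a regular 8-gon of circumradius 3; the 28×26.5 cube at (-4, 15) contributes its full rectangle; Combining (union): the 2 present regions are separate (no shared area or edge), so areas and boundary lengths simply add and each stays a separate island — 2 connected regions. The result has 2 disconnected regions.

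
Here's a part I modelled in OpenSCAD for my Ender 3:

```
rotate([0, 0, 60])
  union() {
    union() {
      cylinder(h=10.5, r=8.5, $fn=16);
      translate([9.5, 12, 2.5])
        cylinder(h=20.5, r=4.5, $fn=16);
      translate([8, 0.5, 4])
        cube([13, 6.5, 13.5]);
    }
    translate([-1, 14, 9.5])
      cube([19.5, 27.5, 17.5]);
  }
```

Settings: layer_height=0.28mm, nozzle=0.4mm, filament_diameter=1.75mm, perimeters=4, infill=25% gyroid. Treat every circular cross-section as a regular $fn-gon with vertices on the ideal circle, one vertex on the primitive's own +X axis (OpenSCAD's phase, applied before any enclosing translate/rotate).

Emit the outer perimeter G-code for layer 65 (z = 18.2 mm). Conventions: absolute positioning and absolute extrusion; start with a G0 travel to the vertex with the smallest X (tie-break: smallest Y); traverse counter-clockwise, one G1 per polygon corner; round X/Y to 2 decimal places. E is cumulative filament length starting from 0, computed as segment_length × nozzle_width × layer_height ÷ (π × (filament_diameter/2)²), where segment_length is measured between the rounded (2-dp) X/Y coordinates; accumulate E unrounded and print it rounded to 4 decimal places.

At z = 18.2 mm: the cylinder is absent (z outside [0, 10.5]); the cylinder at (9.5, 12): section is a regular 16-gon, circumradius r=4.5; the cube at (8, 0.5) is not intersected at this z (z outside [4, 17.5]); Combining (union): only the r=4.5 cylinder at (9.5, 12) is present, so the union is just that shape — 1 connected region; the cube at (-1, 14) (footprint 19.5×27.5) is included at this height; Taking the union: the regions partially overlap (shared area 13.83 mm²), so overlapping operands fuse into one piece — 1 connected region; (whole slice rotated 60° about Z — lengths, areas and connectivity unchanged). The outline is a single polygon with 17 vertices. Extrusion per mm of travel: 0.4 × 0.28 / (π × 0.875²) = 0.046564. Accumulating E over each segment gives final E = 4.8563.

G0 X-36.44 Y19.88 Z18.20
G1 X-12.62 Y6.13 E1.2807
G1 X-9.36 Y11.79 E1.5848
G1 X-9.21 Y11.49 E1.6005
G1 X-7.89 Y10.33 E1.6823
G1 X-6.23 Y9.77 E1.7639
G1 X-4.48 Y9.88 E1.8455
G1 X-2.90 Y10.66 E1.9275
G1 X-1.75 Y11.98 E2.0091
G1 X-1.18 Y13.64 E2.0908
G1 X-1.30 Y15.39 E2.1725
G1 X-2.07 Y16.97 E2.2543
G1 X-3.39 Y18.12 E2.3358
G1 X-5.05 Y18.69 E2.4176
G1 X-5.39 Y18.67 E2.4334
G1 X-2.87 Y23.02 E2.6675
G1 X-26.69 Y36.77 E3.9482
G1 X-36.44 Y19.88 E4.8563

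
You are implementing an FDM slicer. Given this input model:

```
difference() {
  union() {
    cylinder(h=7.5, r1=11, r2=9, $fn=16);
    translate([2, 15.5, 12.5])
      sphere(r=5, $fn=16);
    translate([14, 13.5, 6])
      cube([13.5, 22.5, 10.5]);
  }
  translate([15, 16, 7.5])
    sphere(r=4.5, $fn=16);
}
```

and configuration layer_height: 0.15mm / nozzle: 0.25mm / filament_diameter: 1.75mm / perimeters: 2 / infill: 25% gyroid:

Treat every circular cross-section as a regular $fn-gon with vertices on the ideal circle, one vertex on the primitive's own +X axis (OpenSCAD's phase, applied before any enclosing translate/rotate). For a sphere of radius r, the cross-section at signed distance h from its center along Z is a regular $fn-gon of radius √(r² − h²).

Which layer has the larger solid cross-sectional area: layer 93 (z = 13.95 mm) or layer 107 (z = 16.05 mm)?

layer 93 (z = 13.95 mm)

Layer 93 (z = 13.95): the cone is not intersected at this z (z outside [0, 7.5]); the r=5 sphere at (2, 15.5) slices to a regular 16-gon of circumradius 4.785 (√(r²−h²) with h=1.45 from center) (area = (16/2)·4.785²·sin(360°/16) = 70.10 mm²); the cube at (14, 13.5) (footprint 13.5×22.5) is included at this height (area 303.75 mm²); Combining (union): the 2 present regions are separate (no shared area or edge), so areas and boundary lengths simply add and each stays a separate island — area = 373.85 mm²; the sphere at (15, 16) is not intersected at this z (|z−center|=6.450 > r=4.5); Subtracting the remaining from the first: none of the subtracted shapes is present at this height, so the result so far is unchanged — area = 373.85 mm². So its area = 373.85 mm². Layer 107 (z = 16.05): the cone is absent (z outside [0, 7.5]); the sphere at (2, 15.5): section is a regular 16-gon, circumradius = √(r²−h²) = √(5²−3.55²) = 3.521 (area = (16/2)·3.521²·sin(360°/16) = 37.95 mm²); the cube at (14, 13.5) (footprint 13.5×22.5) is included at this height (area 303.75 mm²); Merging all regions: the 2 present regions are separate (no shared area or edge), so areas and boundary lengths simply add and each stays a separate island — area = 341.70 mm²; the sphere at (15, 16) does not reach this height (|z−center|=8.550 > r=4.5); After the difference (first − rest): none of the subtracted shapes is present at this height, so that combined region is unchanged — area = 341.70 mm². So its area = 341.70 mm². Layer 93 is larger (373.85 vs 341.70 mm²).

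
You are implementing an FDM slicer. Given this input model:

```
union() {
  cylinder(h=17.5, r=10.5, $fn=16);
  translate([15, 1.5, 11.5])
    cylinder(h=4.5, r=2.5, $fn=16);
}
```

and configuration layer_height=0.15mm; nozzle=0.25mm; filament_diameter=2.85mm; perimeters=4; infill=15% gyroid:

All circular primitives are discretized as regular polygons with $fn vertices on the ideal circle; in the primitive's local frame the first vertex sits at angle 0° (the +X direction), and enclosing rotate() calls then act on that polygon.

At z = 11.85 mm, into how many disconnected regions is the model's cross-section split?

2

At z = 11.85 mm: the r=10.5 cylinder contributes a regular 16-gon of circumradius 10.5; the r=2.5 cylinder at (15, 1.5) contributes a regular 16-gon of circumradius 2.5; Combining (union): the 2 present regions are separate (no shared area or edge), so areas and boundary lengths simply add and each stays a separate island — 2 connected regions. The result has 2 disconnected regions.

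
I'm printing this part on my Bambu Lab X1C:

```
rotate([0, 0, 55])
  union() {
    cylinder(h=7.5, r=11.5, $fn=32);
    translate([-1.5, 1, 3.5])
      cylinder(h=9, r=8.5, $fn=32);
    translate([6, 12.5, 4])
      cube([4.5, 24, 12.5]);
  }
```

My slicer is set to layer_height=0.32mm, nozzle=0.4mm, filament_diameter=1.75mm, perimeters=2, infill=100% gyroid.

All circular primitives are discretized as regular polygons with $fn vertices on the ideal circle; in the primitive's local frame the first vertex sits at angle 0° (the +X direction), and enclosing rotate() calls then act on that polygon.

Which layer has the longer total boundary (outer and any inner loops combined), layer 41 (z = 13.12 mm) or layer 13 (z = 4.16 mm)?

Layer 41 (z = 13.12): the cylinder is not intersected at this z (z outside [0, 7.5]); the cylinder at (-1.5, 1) is absent (z outside [3.5, 12.5]); the 4.5×24 cube at (6, 12.5) contributes its full rectangle (perimeter 57.00 mm); Taking the union: only the 4.5×24 cube at (6, 12.5) is present, so the union is just that shape — boundary = 57.00 mm; (whole slice rotated 55° about Z — lengths, areas and connectivity unchanged). So its perimeter = 57.00 mm. Layer 13 (z = 4.16): the r=11.5 cylinder gives a regular 32-gon of circumradius 11.5 (constant along its height) (perimeter = 2·32·11.500·sin(180°/32) = 72.14 mm); the cylinder at (-1.5, 1): section is a regular 32-gon, circumradius r=8.5 (perimeter = 2·32·8.500·sin(180°/32) = 53.32 mm); the cube at (6, 12.5) is present — its section is the full 4.5×24 rectangle (perimeter 57.00 mm); Combining (union): the regions partially overlap (shared area 225.52 mm²), so the edge portions inside another operand are dropped and the merged outline is re-measured after clipping — boundary = 129.14 mm; (whole slice rotated 55° about Z — lengths, areas and connectivity unchanged). So its perimeter = 129.14 mm. Layer 13 is larger (129.14 vs 57.00 mm).

layer 13 (z = 4.16 mm)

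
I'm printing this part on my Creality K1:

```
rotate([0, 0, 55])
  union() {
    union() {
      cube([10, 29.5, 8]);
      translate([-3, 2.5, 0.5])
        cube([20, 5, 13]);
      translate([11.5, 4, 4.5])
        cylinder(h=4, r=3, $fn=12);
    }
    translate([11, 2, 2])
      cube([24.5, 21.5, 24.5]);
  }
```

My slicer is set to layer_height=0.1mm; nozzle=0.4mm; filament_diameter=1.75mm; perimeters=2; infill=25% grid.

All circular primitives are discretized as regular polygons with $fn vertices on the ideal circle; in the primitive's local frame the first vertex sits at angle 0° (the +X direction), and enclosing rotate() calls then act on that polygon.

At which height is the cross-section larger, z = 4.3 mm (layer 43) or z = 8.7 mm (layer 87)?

Layer 43 (z = 4.3): the cube (footprint 10×29.5) is included at this height (area 295.00 mm²); the cube at (-3, 2.5) (footprint 20×5) is included at this height (area 100.00 mm²); the cylinder at (11.5, 4) is not intersected at this z (z outside [4.5, 8.5]); Combining (union): the regions partially overlap — summed areas 395.00 mm² minus the doubly-counted overlap 50.00 mm² gives 345.00 mm² — area = 345.00 mm²; the cube at (11, 2) is present — its section is the full 24.5×21.5 rectangle (area 526.75 mm²); Taking the union: the regions partially overlap — summed areas 871.75 mm² minus the doubly-counted overlap 30.00 mm² gives 841.75 mm² — area = 841.75 mm²; (whole slice rotated 55° about Z — lengths, areas and connectivity unchanged). So its area = 841.75 mm². Layer 87 (z = 8.7): the cube is absent (z outside [0, 8]); the cube at (-3, 2.5) (footprint 20×5) is included at this height (area 100.00 mm²); the cylinder at (11.5, 4) is absent (z outside [4.5, 8.5]); Merging all regions: only the 20×5 cube at (-3, 2.5) is present, so the union is just that shape — area = 100.00 mm²; the cube at (11, 2) (footprint 24.5×21.5) is included at this height (area 526.75 mm²); Taking the union: the regions partially overlap — summed areas 626.75 mm² minus the doubly-counted overlap 30.00 mm² gives 596.75 mm² — area = 596.75 mm²; (whole slice rotated 55° about Z — lengths, areas and connectivity unchanged). So its area = 596.75 mm². Layer 43 is larger (841.75 vs 596.75 mm²).

layer 43 (z = 4.3 mm)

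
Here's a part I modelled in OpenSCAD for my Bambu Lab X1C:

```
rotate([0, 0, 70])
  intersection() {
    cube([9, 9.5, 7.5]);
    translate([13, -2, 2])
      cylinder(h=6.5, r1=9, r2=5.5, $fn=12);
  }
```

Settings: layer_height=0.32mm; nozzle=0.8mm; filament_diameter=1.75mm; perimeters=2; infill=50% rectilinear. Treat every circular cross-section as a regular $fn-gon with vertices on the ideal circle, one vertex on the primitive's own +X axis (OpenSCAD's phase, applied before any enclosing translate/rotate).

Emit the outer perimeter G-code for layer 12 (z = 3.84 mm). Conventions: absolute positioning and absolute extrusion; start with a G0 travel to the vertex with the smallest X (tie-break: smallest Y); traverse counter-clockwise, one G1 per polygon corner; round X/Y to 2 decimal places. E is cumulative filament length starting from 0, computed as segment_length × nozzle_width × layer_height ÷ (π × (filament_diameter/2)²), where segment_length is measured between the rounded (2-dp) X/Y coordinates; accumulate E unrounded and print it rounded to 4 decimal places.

G0 X-1.56 Y10.14 Z3.84
G1 X0.19 Y6.38 E0.4414
G1 X1.89 Y5.19 E0.6623
G1 X3.08 Y8.46 E1.0326
G1 X-1.56 Y10.15 E1.5582
G1 X-1.56 Y10.14 E1.5593

At z = 3.84 mm: the 9×9.5 cube contributes its full rectangle; the cone at (13, -2) (r1=9→r2=5.5) has section circumradius 8.009 here — a regular 12-gon; Taking the intersection: the cone at (13, -2) partially overlaps the 9×9.5 cube; clipping to the common part keeps 10.73 mm² — 1 connected region; (whole slice rotated 70° about Z — lengths, areas and connectivity unchanged). The outline is a single polygon with 5 vertices. Extrusion per mm of travel: 0.8 × 0.32 / (π × 0.875²) = 0.106432. Accumulating E over each segment gives final E = 1.5593.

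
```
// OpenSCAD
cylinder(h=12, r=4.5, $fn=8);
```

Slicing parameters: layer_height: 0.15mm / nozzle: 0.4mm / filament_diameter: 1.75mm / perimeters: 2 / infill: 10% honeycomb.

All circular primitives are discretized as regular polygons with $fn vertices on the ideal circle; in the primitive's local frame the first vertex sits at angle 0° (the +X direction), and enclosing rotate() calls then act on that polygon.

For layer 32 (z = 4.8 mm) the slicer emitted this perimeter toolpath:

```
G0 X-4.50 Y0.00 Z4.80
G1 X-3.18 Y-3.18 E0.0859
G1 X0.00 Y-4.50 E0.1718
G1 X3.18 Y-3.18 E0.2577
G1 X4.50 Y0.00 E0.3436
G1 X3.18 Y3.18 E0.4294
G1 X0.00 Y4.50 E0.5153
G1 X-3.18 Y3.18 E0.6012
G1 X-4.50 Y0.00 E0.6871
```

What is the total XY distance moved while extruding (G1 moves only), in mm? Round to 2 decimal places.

27.54 mm

Sum the Euclidean lengths of each G1 segment: total = 27.54 mm.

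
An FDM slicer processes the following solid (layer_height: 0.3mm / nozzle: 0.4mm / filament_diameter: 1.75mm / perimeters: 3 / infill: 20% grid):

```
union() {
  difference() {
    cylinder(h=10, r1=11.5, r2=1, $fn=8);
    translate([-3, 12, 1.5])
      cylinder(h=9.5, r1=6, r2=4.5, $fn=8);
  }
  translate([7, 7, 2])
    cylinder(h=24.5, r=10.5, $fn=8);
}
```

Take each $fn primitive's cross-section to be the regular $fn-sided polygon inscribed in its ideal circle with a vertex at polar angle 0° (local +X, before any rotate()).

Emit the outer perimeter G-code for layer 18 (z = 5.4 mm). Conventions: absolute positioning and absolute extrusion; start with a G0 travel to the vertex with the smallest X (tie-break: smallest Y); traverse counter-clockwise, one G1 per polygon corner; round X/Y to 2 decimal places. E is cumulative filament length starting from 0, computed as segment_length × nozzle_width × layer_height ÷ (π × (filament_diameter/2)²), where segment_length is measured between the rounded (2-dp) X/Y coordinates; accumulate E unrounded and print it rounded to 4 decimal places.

G0 X-5.83 Y0.00 Z5.40
G1 X-4.12 Y-4.12 E0.2225
G1 X0.00 Y-5.83 E0.4451
G1 X4.12 Y-4.12 E0.6676
G1 X4.76 Y-2.57 E0.7513
G1 X7.00 Y-3.50 E0.8723
G1 X14.42 Y-0.42 E1.2731
G1 X17.50 Y7.00 E1.6739
G1 X14.42 Y14.42 E2.0747
G1 X7.00 Y17.50 E2.4756
G1 X-0.42 Y14.42 E2.8764
G1 X-3.50 Y7.00 E3.2772
G1 X-2.57 Y4.76 E3.3982
G1 X-4.12 Y4.12 E3.4818
G1 X-5.83 Y0.00 E3.7044

At z = 5.4 mm: the cone (r1=11.5→r2=1) has section circumradius 5.830 here — a regular 8-gon; the cone at (-3, 12) contributes a regular 8-gon of circumradius 5.384 (interpolated between r1=6 and r2=4.5 at t=0.411); Taking the first minus the rest: starting from the cone, the cone at (-3, 12) misses the remaining region (no effect) — 1 connected region; the cylinder at (7, 7): section is a regular 8-gon, circumradius r=10.5; Merging all regions: the regions partially overlap (shared area 42.15 mm²), so overlapping operands fuse into one piece — 1 connected region. The outline is a single polygon with 14 vertices. Extrusion per mm of travel: 0.4 × 0.3 / (π × 0.875²) = 0.049890. Accumulating E over each segment gives final E = 3.7044.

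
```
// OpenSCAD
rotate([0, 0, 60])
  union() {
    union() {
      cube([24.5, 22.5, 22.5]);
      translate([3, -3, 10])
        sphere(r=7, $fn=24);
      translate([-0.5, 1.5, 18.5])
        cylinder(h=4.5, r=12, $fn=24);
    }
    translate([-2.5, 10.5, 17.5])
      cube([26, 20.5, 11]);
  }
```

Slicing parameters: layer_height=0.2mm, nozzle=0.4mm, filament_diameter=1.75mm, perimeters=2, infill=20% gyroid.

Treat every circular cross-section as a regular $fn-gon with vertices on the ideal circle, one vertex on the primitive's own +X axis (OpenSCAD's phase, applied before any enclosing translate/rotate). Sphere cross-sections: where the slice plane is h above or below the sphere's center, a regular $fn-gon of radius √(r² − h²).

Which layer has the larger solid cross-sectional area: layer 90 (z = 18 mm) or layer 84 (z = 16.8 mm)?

Layer 90 (z = 18): the cube (footprint 24.5×22.5) is included at this height (area 551.25 mm²); the sphere at (3, -3) is absent (|z−center|=8.000 > r=7); the cylinder at (-0.5, 1.5) is not intersected at this z (z outside [18.5, 23]); Combining (union): only the 24.5×22.5 cube is present, so the union is just that shape — area = 551.25 mm²; the cube at (-2.5, 10.5) is present — its section is the full 26×20.5 rectangle (area 533.00 mm²); Taking the union: the regions partially overlap — summed areas 1084.25 mm² minus the doubly-counted overlap 282.00 mm² gives 802.25 mm² — area = 802.25 mm²; (rotated 60° about Z; rotation is an isometry so areas/perimeters/island counts are preserved). So its area = 802.25 mm². Layer 84 (z = 16.8): the cube is present — its section is the full 24.5×22.5 rectangle (area 551.25 mm²); the sphere at (3, -3): section is a regular 24-gon, circumradius = √(r²−h²) = √(7²−6.8²) = 1.661 (area = (24/2)·1.661²·sin(360°/24) = 8.57 mm²); the cylinder at (-0.5, 1.5) does not reach this height (z outside [18.5, 23]); Combining (union): the 2 present regions are separate (no shared area or edge), so areas and boundary lengths simply add and each stays a separate island — area = 559.82 mm²; the cube at (-2.5, 10.5) does not reach this height (z outside [17.5, 28.5]); Taking the union: only the result so far is present, so the union is just that shape — area = 559.82 mm²; (rotated 60° about Z; rotation is an isometry so areas/perimeters/island counts are preserved). So its area = 559.82 mm². Layer 90 is larger (802.25 vs 559.82 mm²).

layer 90 (z = 18 mm)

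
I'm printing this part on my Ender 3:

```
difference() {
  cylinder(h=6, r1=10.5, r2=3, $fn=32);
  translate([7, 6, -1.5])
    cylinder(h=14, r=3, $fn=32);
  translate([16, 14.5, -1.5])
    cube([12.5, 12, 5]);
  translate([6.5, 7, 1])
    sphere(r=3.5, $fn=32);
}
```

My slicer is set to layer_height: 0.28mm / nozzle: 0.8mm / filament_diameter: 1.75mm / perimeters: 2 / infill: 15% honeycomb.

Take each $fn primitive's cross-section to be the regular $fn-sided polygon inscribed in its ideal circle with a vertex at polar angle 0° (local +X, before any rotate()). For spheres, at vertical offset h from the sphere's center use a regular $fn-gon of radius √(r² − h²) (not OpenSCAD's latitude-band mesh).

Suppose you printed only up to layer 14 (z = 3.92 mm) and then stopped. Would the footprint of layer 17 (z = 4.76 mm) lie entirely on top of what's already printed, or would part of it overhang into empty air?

entirely on top

Compare the two slices. At z = 3.92: the cone (r1=10.5→r2=3) has section circumradius 5.600 here — a regular 32-gon (area = (32/2)·5.600²·sin(360°/32) = 97.89 mm²); the r=3 cylinder at (7, 6) gives a regular 32-gon of circumradius 3 (constant along its height) (area = (32/2)·3.000²·sin(360°/32) = 28.09 mm²); the cube at (16, 14.5) is not intersected at this z (z outside [-1.5, 3.5]); the r=3.5 sphere at (6.5, 7) contributes a regular 32-gon of circumradius √(3.5²−2.92²) = 1.930 (area = (32/2)·1.930²·sin(360°/32) = 11.62 mm²); Subtracting the remaining from the first: starting from the cone (97.89 mm²), the r=3 cylinder at (7, 6) misses the remaining region (no effect); the r=3.5 sphere at (6.5, 7) misses the remaining region (no effect) — area = 97.89 mm². At z = 4.76: the cone: at t=0.793 of its height the radius interpolates to r₁+(r₂−r₁)t = 4.550, giving a regular 32-gon of that circumradius (area = (32/2)·4.550²·sin(360°/32) = 64.62 mm²); the cylinder at (7, 6): section is a regular 32-gon, circumradius r=3 (area = (32/2)·3.000²·sin(360°/32) = 28.09 mm²); the cube at (16, 14.5) is not intersected at this z (z outside [-1.5, 3.5]); the sphere at (6.5, 7) does not reach this height (|z−center|=3.760 > r=3.5); Taking the first minus the rest: starting from the cone (64.62 mm²), the r=3 cylinder at (7, 6) misses the remaining region (no effect) — area = 64.62 mm². Checking containment: the cross-section at z = 4.76 is a subset of the cross-section at z = 3.92.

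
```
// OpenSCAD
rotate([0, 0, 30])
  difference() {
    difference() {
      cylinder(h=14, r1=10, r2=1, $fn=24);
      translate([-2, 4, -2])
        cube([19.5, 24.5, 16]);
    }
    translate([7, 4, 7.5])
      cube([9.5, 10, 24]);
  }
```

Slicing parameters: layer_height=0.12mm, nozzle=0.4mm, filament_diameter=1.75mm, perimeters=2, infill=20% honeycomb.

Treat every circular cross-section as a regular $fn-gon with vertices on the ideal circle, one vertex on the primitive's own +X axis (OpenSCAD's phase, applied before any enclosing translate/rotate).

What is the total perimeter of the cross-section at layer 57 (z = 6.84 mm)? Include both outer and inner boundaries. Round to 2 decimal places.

At z = 6.84 mm: the cone contributes a regular 24-gon of circumradius 5.603 (interpolated between r1=10 and r2=1 at t=0.489) (perimeter = 2·24·5.603·sin(180°/24) = 35.10 mm); the 19.5×24.5 cube at (-2, 4) contributes its full rectangle (perimeter 88.00 mm); After the difference (first − rest): starting from the cone, the 19.5×24.5 cube at (-2, 4) partially overlaps it — only the 7.09 mm² overlap (of its 477.75 mm²) is removed, clipping the outline — boundary = 35.82 mm; the cube at (7, 4) is absent (z outside [7.5, 31.5]); Subtracting the remaining from the first: none of the subtracted shapes is present at this height, so that combined region is unchanged — boundary = 35.82 mm; (whole slice rotated 30° about Z — lengths, areas and connectivity unchanged). Overall, the cross-section is a single solid region. Total boundary length (outer) = 35.82 mm.

35.82 mm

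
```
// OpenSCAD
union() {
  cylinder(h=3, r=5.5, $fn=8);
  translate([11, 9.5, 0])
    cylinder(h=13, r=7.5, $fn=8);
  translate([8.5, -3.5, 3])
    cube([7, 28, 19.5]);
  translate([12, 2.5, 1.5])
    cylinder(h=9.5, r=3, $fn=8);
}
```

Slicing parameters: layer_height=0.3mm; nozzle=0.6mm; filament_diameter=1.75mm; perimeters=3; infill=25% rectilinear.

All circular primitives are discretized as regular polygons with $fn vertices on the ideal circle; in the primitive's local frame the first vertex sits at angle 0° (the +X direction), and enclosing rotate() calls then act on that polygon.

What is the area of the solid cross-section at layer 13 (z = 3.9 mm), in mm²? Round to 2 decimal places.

261.08 mm²

At z = 3.9 mm: the cylinder is absent (z outside [0, 3]); the r=7.5 cylinder at (11, 9.5) contributes a regular 8-gon of circumradius 7.5 (area = (8/2)·7.500²·sin(360°/8) = 159.10 mm²); the cube at (8.5, -3.5) is present — its section is the full 7×28 rectangle (area 196.00 mm²); the r=3 cylinder at (12, 2.5) gives a regular 8-gon of circumradius 3 (constant along its height) (area = (8/2)·3.000²·sin(360°/8) = 25.46 mm²); Taking the union: the regions partially overlap — summed areas 380.55 mm² minus the doubly-counted overlap 119.48 mm² gives 261.08 mm² — area = 261.08 mm². Overall, the cross-section is a single solid region. Net area = 261.08 mm².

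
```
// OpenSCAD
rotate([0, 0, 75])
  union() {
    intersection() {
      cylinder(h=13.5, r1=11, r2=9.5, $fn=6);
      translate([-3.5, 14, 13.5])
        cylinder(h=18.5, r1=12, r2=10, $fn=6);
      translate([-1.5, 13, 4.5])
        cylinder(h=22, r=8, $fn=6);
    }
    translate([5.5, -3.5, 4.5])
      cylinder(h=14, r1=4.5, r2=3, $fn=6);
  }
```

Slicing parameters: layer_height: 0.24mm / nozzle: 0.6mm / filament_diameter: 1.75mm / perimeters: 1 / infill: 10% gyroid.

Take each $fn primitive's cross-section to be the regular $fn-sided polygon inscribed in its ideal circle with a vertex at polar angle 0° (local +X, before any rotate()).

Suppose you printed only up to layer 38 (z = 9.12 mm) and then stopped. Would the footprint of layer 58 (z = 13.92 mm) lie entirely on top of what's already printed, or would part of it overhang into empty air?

entirely on top

Compare the two slices. At z = 9.12: the cone (r1=11→r2=9.5) has section circumradius 9.987 here — a regular 6-gon (area = (6/2)·9.987²·sin(360°/6) = 259.12 mm²); the cone at (-3.5, 14) does not reach this height (z outside [13.5, 32]); the r=8 cylinder at (-1.5, 13) contributes a regular 6-gon of circumradius 8 (area = (6/2)·8.000²·sin(360°/6) = 166.28 mm²); After intersecting: at least one operand is absent at this height, so nothing remains; the cone at (5.5, -3.5) (r1=4.5→r2=3) has section circumradius 4.005 here — a regular 6-gon (area = (6/2)·4.005²·sin(360°/6) = 41.67 mm²); Combining (union): only the cone at (5.5, -3.5) is present, so the union is just that shape — area = 41.67 mm²; (whole slice rotated 75° about Z — lengths, areas and connectivity unchanged). At z = 13.92: the cone does not reach this height (z outside [0, 13.5]); the cone at (-3.5, 14) contributes a regular 6-gon of circumradius 11.955 (interpolated between r1=12 and r2=10 at t=0.023) (area = (6/2)·11.955²·sin(360°/6) = 371.30 mm²); the r=8 cylinder at (-1.5, 13) contributes a regular 6-gon of circumradius 8 (area = (6/2)·8.000²·sin(360°/6) = 166.28 mm²); Keeping only the common overlap: at least one operand is absent at this height, so nothing remains; the cone at (5.5, -3.5) contributes a regular 6-gon of circumradius 3.491 (interpolated between r1=4.5 and r2=3 at t=0.673) (area = (6/2)·3.491²·sin(360°/6) = 31.66 mm²); Merging all regions: only the cone at (5.5, -3.5) is present, so the union is just that shape — area = 31.66 mm²; (rotated 75° about Z; rotation is an isometry so areas/perimeters/island counts are preserved). Checking containment: the cross-section at z = 13.92 is a subset of the cross-section at z = 9.12.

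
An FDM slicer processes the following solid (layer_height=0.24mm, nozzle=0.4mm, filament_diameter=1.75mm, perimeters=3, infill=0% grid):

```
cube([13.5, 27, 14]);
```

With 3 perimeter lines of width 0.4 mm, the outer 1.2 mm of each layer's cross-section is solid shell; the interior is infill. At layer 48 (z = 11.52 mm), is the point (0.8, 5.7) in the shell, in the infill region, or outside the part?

shell

At z = 11.52 mm: the cube is present — its section is the full 13.5×27 rectangle. Overall, the cross-section is a single solid region. The nearest boundary edge runs (0.00, 27.00)→(0.00, 0.00); distance from the point to it = 0.80 mm. The point is inside the cross-section, 0.80 mm from the nearest boundary — within the 1.2 mm shell band (3 × 0.4).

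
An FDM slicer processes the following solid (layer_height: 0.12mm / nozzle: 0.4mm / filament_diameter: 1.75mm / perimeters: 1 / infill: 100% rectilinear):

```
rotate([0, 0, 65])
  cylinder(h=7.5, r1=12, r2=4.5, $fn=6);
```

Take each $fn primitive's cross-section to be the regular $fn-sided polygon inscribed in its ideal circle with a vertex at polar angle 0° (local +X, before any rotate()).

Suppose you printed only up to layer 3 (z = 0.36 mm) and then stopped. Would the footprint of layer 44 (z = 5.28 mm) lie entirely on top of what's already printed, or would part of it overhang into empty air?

Compare the two slices. At z = 0.36: the cone contributes a regular 6-gon of circumradius 11.640 (interpolated between r1=12 and r2=4.5 at t=0.048) (area = (6/2)·11.640²·sin(360°/6) = 352.01 mm²); (rotated 65° about Z; rotation is an isometry so areas/perimeters/island counts are preserved). At z = 5.28: the cone contributes a regular 6-gon of circumradius 6.720 (interpolated between r1=12 and r2=4.5 at t=0.704) (area = (6/2)·6.720²·sin(360°/6) = 117.32 mm²); (whole slice rotated 65° about Z — lengths, areas and connectivity unchanged). Checking containment: the cross-section at z = 5.28 is a subset of the cross-section at z = 0.36.

entirely on top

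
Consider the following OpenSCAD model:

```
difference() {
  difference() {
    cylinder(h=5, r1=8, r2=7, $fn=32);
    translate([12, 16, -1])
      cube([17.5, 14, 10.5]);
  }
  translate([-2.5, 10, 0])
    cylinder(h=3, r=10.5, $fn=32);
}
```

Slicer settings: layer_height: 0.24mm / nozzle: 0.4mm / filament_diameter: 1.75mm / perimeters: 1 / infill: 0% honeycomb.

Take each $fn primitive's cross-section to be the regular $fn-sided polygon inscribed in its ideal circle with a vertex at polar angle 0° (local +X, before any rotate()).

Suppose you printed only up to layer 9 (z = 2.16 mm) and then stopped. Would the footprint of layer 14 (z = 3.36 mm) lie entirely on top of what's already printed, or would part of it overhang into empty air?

Compare the two slices. At z = 2.16: the cone contributes a regular 32-gon of circumradius 7.568 (interpolated between r1=8 and r2=7 at t=0.432) (area = (32/2)·7.568²·sin(360°/32) = 178.78 mm²); the cube at (12, 16) (footprint 17.5×14) is included at this height (area 245.00 mm²); Taking the first minus the rest: starting from the cone (178.78 mm²), the 17.5×14 cube at (12, 16) misses the remaining region (no effect) — area = 178.78 mm²; the cylinder at (-2.5, 10): section is a regular 32-gon, circumradius r=10.5 (area = (32/2)·10.500²·sin(360°/32) = 344.14 mm²); Subtracting the remaining from the first: starting from that combined region (178.78 mm²), the r=10.5 cylinder at (-2.5, 10) partially overlaps it — only the 77.77 mm² overlap (of its 344.14 mm²) is removed, clipping the outline — area = 101.01 mm². At z = 3.36: the cone (r1=8→r2=7) has section circumradius 7.328 here — a regular 32-gon (area = (32/2)·7.328²·sin(360°/32) = 167.62 mm²); the 17.5×14 cube at (12, 16) contributes its full rectangle (area 245.00 mm²); Subtracting the remaining from the first: starting from the cone (167.62 mm²), the 17.5×14 cube at (12, 16) misses the remaining region (no effect) — area = 167.62 mm²; the cylinder at (-2.5, 10) is absent (z outside [0, 3]); Subtracting the remaining from the first: none of the subtracted shapes is present at this height, so the result so far is unchanged — area = 167.62 mm². Checking containment: at z = 3.36 the cross-section extends beyond the z = 2.16 cross-section by about 73.42 mm².

part overhangs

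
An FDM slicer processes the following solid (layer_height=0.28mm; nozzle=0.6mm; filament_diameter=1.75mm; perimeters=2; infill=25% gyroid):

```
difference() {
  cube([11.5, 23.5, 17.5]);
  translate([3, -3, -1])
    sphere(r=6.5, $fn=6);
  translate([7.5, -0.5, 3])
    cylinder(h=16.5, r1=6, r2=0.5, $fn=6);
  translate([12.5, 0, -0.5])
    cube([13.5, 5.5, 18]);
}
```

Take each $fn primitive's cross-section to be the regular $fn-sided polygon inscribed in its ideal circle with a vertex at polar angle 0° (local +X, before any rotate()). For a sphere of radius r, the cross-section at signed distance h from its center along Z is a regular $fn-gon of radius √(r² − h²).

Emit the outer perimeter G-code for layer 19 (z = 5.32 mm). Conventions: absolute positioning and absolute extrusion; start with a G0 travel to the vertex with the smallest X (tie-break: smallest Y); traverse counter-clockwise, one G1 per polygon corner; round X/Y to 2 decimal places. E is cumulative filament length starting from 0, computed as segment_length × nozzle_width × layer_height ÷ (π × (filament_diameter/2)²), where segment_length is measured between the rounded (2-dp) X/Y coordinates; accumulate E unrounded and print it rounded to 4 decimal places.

At z = 5.32 mm: the 11.5×23.5 cube contributes its full rectangle; the r=6.5 sphere at (3, -3) slices to a regular 6-gon of circumradius 1.519 (√(r²−h²) with h=6.32 from center); the cone at (7.5, -0.5): at t=0.141 of its height the radius interpolates to r₁+(r₂−r₁)t = 5.227, giving a regular 6-gon of that circumradius; the 13.5×5.5 cube at (12.5, 0) contributes its full rectangle; Subtracting the remaining from the first: starting from the 11.5×23.5 cube, the r=6.5 sphere at (3, -3) misses the remaining region (no effect); the cone at (7.5, -0.5) partially overlaps it — only the 29.64 mm² overlap (of its 70.97 mm²) is removed, clipping the outline; the 13.5×5.5 cube at (12.5, 0) misses the remaining region (no effect) — 1 connected region. The outline is a single polygon with 7 vertices. Extrusion per mm of travel: 0.6 × 0.28 / (π × 0.875²) = 0.069846. Accumulating E over each segment gives final E = 5.0357.

G0 X0.00 Y0.00 Z5.32
G1 X2.56 Y0.00 E0.1788
G1 X4.89 Y4.03 E0.5039
G1 X10.11 Y4.03 E0.8685
G1 X11.50 Y1.62 E1.0629
G1 X11.50 Y23.50 E2.5911
G1 X0.00 Y23.50 E3.3943
G1 X0.00 Y0.00 E5.0357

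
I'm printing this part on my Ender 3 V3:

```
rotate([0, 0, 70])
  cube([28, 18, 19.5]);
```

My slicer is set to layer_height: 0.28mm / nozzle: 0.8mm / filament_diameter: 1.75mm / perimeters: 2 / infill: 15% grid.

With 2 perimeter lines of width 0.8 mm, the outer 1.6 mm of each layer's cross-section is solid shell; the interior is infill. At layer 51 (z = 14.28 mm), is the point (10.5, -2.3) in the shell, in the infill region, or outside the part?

At z = 14.28 mm: the cube is present — its section is the full 28×18 rectangle; (whole slice rotated 70° about Z — lengths, areas and connectivity unchanged). Overall, the cross-section is a single solid region. Undo the 70° rotation: the query point maps to (1.430, -10.653) in the un-rotated model frame. The nearest boundary edge runs (0.00, 0.00)→(28.00, 0.00); distance from the point to it = 10.65 mm. The point is not inside any of the regions above, so it lies outside the cross-section (10.65 mm from the nearest boundary).

outside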